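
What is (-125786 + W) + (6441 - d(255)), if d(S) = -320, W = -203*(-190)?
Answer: -80455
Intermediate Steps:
W = 38570
(-125786 + W) + (6441 - d(255)) = (-125786 + 38570) + (6441 - 1*(-320)) = -87216 + (6441 + 320) = -87216 + 6761 = -80455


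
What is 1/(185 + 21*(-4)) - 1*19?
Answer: -1918/101 ≈ -18.990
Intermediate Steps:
1/(185 + 21*(-4)) - 1*19 = 1/(185 - 84) - 19 = 1/101 - 19 = -1918/101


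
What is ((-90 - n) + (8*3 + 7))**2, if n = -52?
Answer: 49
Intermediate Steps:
((-90 - n) + (8*3 + 7))**2 = ((-90 - 1*(-52)) + (8*3 + 7))**2 = ((-90 + 52) + (24 + 7))**2 = (-38 + 31)**2 = (-7)**2 = 49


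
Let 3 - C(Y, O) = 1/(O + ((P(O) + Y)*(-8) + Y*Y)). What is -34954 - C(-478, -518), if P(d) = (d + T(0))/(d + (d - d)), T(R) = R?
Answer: -8102403373/231782 ≈ -34957.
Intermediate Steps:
P(d) = 1 (P(d) = (d + 0)/(d + (d - d)) = d/(d + 0) = d/d = 1)
C(Y, O) = 3 - 1/(-8 + O + Y² - 8*Y) (C(Y, O) = 3 - 1/(O + ((1 + Y)*(-8) + Y*Y)) = 3 - 1/(O + ((-8 - 8*Y) + Y²)) = 3 - 1/(O + (-8 + Y² - 8*Y)) = 3 - 1/(-8 + O + Y² - 8*Y))
-34954 - C(-478, -518) = -34954 - (-25 - 24*(-478) + 3*(-518) + 3*(-478)²)/(-8 - 518 + (-478)² - 8*(-478)) = -34954 - (-25 + 11472 - 1554 + 3*228484)/(-8 - 518 + 228484 + 3824) = -34954 - (-25 + 11472 - 1554 + 685452)/231782 = -34954 - 695345/231782 = -8102403373/231782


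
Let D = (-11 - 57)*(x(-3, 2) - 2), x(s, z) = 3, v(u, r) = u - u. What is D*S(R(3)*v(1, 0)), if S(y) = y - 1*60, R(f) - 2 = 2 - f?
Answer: 4080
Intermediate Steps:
v(u, r) = 0
R(f) = 4 - f (R(f) = 2 + (2 - f) = 4 - f)
S(y) = -60 + y (S(y) = y - 60 = -60 + y)
D = -68 (D = (-11 - 57)*(3 - 2) = -68*1 = -68)
D*S(R(3)*v(1, 0)) = -68*(-60 + (4 - 1*3)*0) = -68*(-60 + (4 - 3)*0) = -68*(-60 + 1*0) = -68*(-60 + 0) = -68*(-60) = 4080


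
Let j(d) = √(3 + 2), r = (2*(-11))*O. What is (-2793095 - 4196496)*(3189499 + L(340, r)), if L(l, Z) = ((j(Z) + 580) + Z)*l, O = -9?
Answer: -24142180116229 - 2376460940*√5 ≈ -2.4147e+13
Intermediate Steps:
r = 198 (r = (2*(-11))*(-9) = -22*(-9) = 198)
j(d) = √5
L(l, Z) = l*(580 + Z + √5) (L(l, Z) = ((√5 + 580) + Z)*l = ((580 + √5) + Z)*l = (580 + Z + √5)*l = l*(580 + Z + √5))
(-2793095 - 4196496)*(3189499 + L(340, r)) = (-2793095 - 4196496)*(3189499 + 340*(580 + 198 + √5)) = -6989591*(3189499 + 340*(778 + √5)) = -6989591*(3189499 + (264520 + 340*√5)) = -6989591*(3454019 + 340*√5) = -24142180116229 - 2376460940*√5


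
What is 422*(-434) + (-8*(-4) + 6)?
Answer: -183110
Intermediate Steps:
422*(-434) + (-8*(-4) + 6) = -183148 + (32 + 6) = -183148 + 38 = -183110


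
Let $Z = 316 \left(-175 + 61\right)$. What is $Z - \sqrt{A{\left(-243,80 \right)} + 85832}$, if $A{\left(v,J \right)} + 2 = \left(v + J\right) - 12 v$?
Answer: $-36024 - \sqrt{88583} \approx -36322.0$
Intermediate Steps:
$A{\left(v,J \right)} = -2 + J - 11 v$ ($A{\left(v,J \right)} = -2 + \left(\left(v + J\right) - 12 v\right) = -2 + \left(\left(J + v\right) - 12 v\right) = -2 + \left(J - 11 v\right) = -2 + J - 11 v$)
$Z = -36024$ ($Z = 316 \left(-114\right) = -36024$)
$Z - \sqrt{A{\left(-243,80 \right)} + 85832} = -36024 - \sqrt{\left(-2 + 80 - -2673\right) + 85832} = -36024 - \sqrt{\left(-2 + 80 + 2673\right) + 85832} = -36024 - \sqrt{2751 + 85832} = -36024 - \sqrt{88583}$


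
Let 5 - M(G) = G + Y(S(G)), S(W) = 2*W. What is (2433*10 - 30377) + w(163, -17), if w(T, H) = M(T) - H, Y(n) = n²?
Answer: -112464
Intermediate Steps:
M(G) = 5 - G - 4*G² (M(G) = 5 - (G + (2*G)²) = 5 - (G + 4*G²) = 5 + (-G - 4*G²) = 5 - G - 4*G²)
w(T, H) = 5 - H - T - 4*T² (w(T, H) = (5 - T - 4*T²) - H = 5 - H - T - 4*T²)
(2433*10 - 30377) + w(163, -17) = (2433*10 - 30377) + (5 - 1*(-17) - 1*163 - 4*163²) = (24330 - 30377) + (5 + 17 - 163 - 4*26569) = -6047 + (5 + 17 - 163 - 106276) = -6047 - 106417 = -112464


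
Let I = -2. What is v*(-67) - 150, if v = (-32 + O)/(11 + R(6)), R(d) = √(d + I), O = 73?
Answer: -4697/13 ≈ -361.31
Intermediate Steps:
R(d) = √(-2 + d) (R(d) = √(d - 2) = √(-2 + d))
v = 41/13 (v = (-32 + 73)/(11 + √(-2 + 6)) = 41/(11 + √4) = 41/(11 + 2) = 41/13 ≈ 3.1538)
v*(-67) - 150 = (41/13)*(-67) - 150 = -2747/13 - 150 = -4697/13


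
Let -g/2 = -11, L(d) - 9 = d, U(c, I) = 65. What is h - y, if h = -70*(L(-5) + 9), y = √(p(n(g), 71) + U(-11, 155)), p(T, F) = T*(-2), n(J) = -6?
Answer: -910 - √77 ≈ -918.78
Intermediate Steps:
L(d) = 9 + d
g = 22 (g = -2*(-11) = 22)
p(T, F) = -2*T
y = √77 (y = √(-2*(-6) + 65) = √(12 + 65) = √77 ≈ 8.7750)
h = -910 (h = -70*((9 - 5) + 9) = -70*(4 + 9) = -70*13 = -910)
h - y = -910 - √77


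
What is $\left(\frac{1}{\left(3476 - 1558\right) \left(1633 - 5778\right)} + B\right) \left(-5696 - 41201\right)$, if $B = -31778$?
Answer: $\frac{11847992216962157}{7950110} \approx 1.4903 \cdot 10^{9}$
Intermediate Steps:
$\left(\frac{1}{\left(3476 - 1558\right) \left(1633 - 5778\right)} + B\right) \left(-5696 - 41201\right) = \left(\frac{1}{\left(3476 - 1558\right) \left(1633 - 5778\right)} - 31778\right) \left(-5696 - 41201\right) = \left(\frac{1}{1918 \left(-4145\right)} - 31778\right) \left(-46897\right) = \left(\frac{1}{-7950110} - 31778\right) \left(-46897\right) = \left(- \frac{1}{7950110} - 31778\right) \left(-46897\right) = \left(- \frac{252638595581}{7950110}\right) \left(-46897\right) = \frac{11847992216962157}{7950110}$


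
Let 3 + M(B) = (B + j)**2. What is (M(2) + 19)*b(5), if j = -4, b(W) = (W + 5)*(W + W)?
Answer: 2000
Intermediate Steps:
b(W) = 2*W*(5 + W) (b(W) = (5 + W)*(2*W) = 2*W*(5 + W))
M(B) = -3 + (-4 + B)**2 (M(B) = -3 + (B - 4)**2 = -3 + (-4 + B)**2)
(M(2) + 19)*b(5) = ((-3 + (-4 + 2)**2) + 19)*(2*5*(5 + 5)) = ((-3 + (-2)**2) + 19)*(2*5*10) = ((-3 + 4) + 19)*100 = (1 + 19)*100 = 20*100 = 2000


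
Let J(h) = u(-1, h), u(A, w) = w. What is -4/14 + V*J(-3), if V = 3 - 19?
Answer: 334/7 ≈ 47.714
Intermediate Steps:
J(h) = h
V = -16
-4/14 + V*J(-3) = -4/14 - 16*(-3) = -4*1/14 + 48 = -2/7 + 48 = 334/7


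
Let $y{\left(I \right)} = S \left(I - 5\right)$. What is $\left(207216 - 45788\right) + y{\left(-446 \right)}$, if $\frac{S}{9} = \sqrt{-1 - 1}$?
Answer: $161428 - 4059 i \sqrt{2} \approx 1.6143 \cdot 10^{5} - 5740.3 i$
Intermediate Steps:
$S = 9 i \sqrt{2}$ ($S = 9 \sqrt{-1 - 1} = 9 \sqrt{-2} = 9 i \sqrt{2} \approx 12.728 i$)
$y{\left(I \right)} = 9 i \sqrt{2} \left(-5 + I\right)$ ($y{\left(I \right)} = 9 i \sqrt{2} \left(I - 5\right) = 9 i \sqrt{2} \left(-5 + I\right)$)
$\left(207216 - 45788\right) + y{\left(-446 \right)} = \left(207216 - 45788\right) + 9 i \sqrt{2} \left(-5 - 446\right) = 161428 + 9 i \sqrt{2} \left(-451\right) = 161428 - 4059 i \sqrt{2}$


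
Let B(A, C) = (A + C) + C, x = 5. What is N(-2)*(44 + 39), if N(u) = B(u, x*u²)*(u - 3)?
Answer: -15770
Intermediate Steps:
B(A, C) = A + 2*C
N(u) = (-3 + u)*(u + 10*u²) (N(u) = (u + 2*(5*u²))*(u - 3) = (u + 10*u²)*(-3 + u) = (-3 + u)*(u + 10*u²))
N(-2)*(44 + 39) = (-2*(1 + 10*(-2))*(-3 - 2))*(44 + 39) = -2*(1 - 20)*(-5)*83 = -2*(-19)*(-5)*83 = -190*83 = -15770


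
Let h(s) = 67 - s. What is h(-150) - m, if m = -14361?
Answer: 14578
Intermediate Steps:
h(-150) - m = (67 - 1*(-150)) - 1*(-14361) = (67 + 150) + 14361 = 217 + 14361 = 14578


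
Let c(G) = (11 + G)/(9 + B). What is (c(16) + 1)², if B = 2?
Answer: 1444/121 ≈ 11.934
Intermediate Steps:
c(G) = 1 + G/11 (c(G) = (11 + G)/(9 + 2) = (11 + G)/11 = (11 + G)*(1/11) = 1 + G/11)
(c(16) + 1)² = ((1 + (1/11)*16) + 1)² = ((1 + 16/11) + 1)² = (27/11 + 1)² = (38/11)² = 1444/121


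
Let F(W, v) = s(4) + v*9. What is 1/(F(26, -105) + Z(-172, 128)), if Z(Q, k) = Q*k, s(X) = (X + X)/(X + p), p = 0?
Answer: -1/22959 ≈ -4.3556e-5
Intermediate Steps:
s(X) = 2 (s(X) = (X + X)/(X + 0) = (2*X)/X = 2)
F(W, v) = 2 + 9*v (F(W, v) = 2 + v*9 = 2 + 9*v)
1/(F(26, -105) + Z(-172, 128)) = 1/((2 + 9*(-105)) - 172*128) = 1/((2 - 945) - 22016) = 1/(-943 - 22016) = 1/(-22959) = -1/22959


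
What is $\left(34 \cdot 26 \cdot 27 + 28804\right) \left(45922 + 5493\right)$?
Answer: $2708130880$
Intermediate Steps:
$\left(34 \cdot 26 \cdot 27 + 28804\right) \left(45922 + 5493\right) = \left(884 \cdot 27 + 28804\right) 51415 = \left(23868 + 28804\right) 51415 = 52672 \cdot 51415 = 2708130880$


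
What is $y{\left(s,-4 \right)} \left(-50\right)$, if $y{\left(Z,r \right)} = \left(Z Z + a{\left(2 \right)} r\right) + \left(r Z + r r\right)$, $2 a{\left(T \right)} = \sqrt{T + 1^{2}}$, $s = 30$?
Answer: $-39800 + 100 \sqrt{3} \approx -39627.0$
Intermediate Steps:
$a{\left(T \right)} = \frac{\sqrt{1 + T}}{2}$ ($a{\left(T \right)} = \frac{\sqrt{T + 1^{2}}}{2} = \frac{\sqrt{T + 1}}{2} = \frac{\sqrt{1 + T}}{2}$)
$y{\left(Z,r \right)} = Z^{2} + r^{2} + Z r + \frac{r \sqrt{3}}{2}$ ($y{\left(Z,r \right)} = \left(Z Z + \frac{\sqrt{1 + 2}}{2} r\right) + \left(r Z + r r\right) = \left(Z^{2} + \frac{\sqrt{3}}{2} r\right) + \left(Z r + r^{2}\right) = \left(Z^{2} + \frac{r \sqrt{3}}{2}\right) + \left(r^{2} + Z r\right) = Z^{2} + r^{2} + Z r + \frac{r \sqrt{3}}{2}$)
$y{\left(s,-4 \right)} \left(-50\right) = \left(30^{2} + \left(-4\right)^{2} + 30 \left(-4\right) + \frac{1}{2} \left(-4\right) \sqrt{3}\right) \left(-50\right) = \left(900 + 16 - 120 - 2 \sqrt{3}\right) \left(-50\right) = \left(796 - 2 \sqrt{3}\right) \left(-50\right) = -39800 + 100 \sqrt{3}$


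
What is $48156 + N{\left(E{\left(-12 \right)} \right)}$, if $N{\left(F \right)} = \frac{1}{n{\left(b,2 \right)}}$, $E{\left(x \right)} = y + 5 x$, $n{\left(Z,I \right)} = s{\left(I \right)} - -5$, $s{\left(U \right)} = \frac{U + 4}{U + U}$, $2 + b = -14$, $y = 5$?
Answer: $\frac{626030}{13} \approx 48156.0$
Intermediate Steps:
$b = -16$ ($b = -2 - 14 = -16$)
$s{\left(U \right)} = \frac{4 + U}{2 U}$
$n{\left(Z,I \right)} = 5 + \frac{4 + I}{2 I}$ ($n{\left(Z,I \right)} = \frac{4 + I}{2 I} - -5 = \frac{4 + I}{2 I} + 5 = 5 + \frac{4 + I}{2 I}$)
$E{\left(x \right)} = 5 + 5 x$
$N{\left(F \right)} = \frac{2}{13}$ ($N{\left(F \right)} = \frac{1}{\frac{11}{2} + \frac{2}{2}} = \frac{1}{\frac{11}{2} + 2 \cdot \frac{1}{2}} = \frac{1}{\frac{11}{2} + 1} = \frac{1}{\frac{13}{2}} = \frac{2}{13}$)
$48156 + N{\left(E{\left(-12 \right)} \right)} = 48156 + \frac{2}{13} = \frac{626030}{13}$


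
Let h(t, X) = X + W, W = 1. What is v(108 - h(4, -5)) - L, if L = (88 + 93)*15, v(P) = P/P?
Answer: -2714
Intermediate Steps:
h(t, X) = 1 + X (h(t, X) = X + 1 = 1 + X)
v(P) = 1
L = 2715 (L = 181*15 = 2715)
v(108 - h(4, -5)) - L = 1 - 1*2715 = 1 - 2715 = -2714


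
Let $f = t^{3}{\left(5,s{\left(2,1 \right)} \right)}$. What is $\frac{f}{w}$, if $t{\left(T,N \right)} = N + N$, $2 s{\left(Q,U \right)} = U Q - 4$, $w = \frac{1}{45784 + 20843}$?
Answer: $-533016$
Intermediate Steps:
$w = \frac{1}{66627} \approx 1.5009 \cdot 10^{-5}$
$s{\left(Q,U \right)} = -2 + \frac{Q U}{2}$ ($s{\left(Q,U \right)} = \frac{U Q - 4}{2} = \frac{Q U - 4}{2} = \frac{-4 + Q U}{2} = -2 + \frac{Q U}{2}$)
$t{\left(T,N \right)} = 2 N$
$f = -8$ ($f = \left(2 \left(-2 + \frac{1}{2} \cdot 2 \cdot 1\right)\right)^{3} = \left(2 \left(-2 + 1\right)\right)^{3} = \left(2 \left(-1\right)\right)^{3} = \left(-2\right)^{3} = -8$)
$\frac{f}{w} = - 8 \frac{1}{\frac{1}{66627}} = \left(-8\right) 66627 = -533016$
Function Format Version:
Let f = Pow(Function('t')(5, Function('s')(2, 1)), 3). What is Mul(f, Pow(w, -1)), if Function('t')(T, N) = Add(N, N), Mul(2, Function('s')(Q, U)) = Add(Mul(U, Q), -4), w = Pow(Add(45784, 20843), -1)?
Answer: -533016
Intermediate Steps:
w = Rational(1, 66627) (w = Pow(66627, -1) = Rational(1, 66627) ≈ 1.5009e-5)
Function('s')(Q, U) = Add(-2, Mul(Rational(1, 2), Q, U)) (Function('s')(Q, U) = Mul(Rational(1, 2), Add(Mul(U, Q), -4)) = Mul(Rational(1, 2), Add(Mul(Q, U), -4)) = Mul(Rational(1, 2), Add(-4, Mul(Q, U))) = Add(-2, Mul(Rational(1, 2), Q, U)))
Function('t')(T, N) = Mul(2, N)
f = -8 (f = Pow(Mul(2, Add(-2, Mul(Rational(1, 2), 2, 1))), 3) = Pow(Mul(2, Add(-2, 1)), 3) = Pow(Mul(2, -1), 3) = Pow(-2, 3) = -8)
Mul(f, Pow(w, -1)) = Mul(-8, Pow(Rational(1, 66627), -1)) = Mul(-8, 66627) = -533016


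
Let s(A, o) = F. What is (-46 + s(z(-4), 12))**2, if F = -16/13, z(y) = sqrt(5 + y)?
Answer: 376996/169 ≈ 2230.7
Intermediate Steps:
F = -16/13 (F = -16*1/13 = -16/13 ≈ -1.2308)
s(A, o) = -16/13
(-46 + s(z(-4), 12))**2 = (-46 - 16/13)**2 = (-614/13)**2 = 376996/169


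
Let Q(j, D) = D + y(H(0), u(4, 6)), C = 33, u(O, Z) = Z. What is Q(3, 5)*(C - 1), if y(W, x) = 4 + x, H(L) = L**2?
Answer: 480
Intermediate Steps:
Q(j, D) = 10 + D (Q(j, D) = D + (4 + 6) = D + 10 = 10 + D)
Q(3, 5)*(C - 1) = (10 + 5)*(33 - 1) = 15*32 = 480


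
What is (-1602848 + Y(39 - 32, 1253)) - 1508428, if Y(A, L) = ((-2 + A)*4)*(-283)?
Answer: -3116936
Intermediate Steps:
Y(A, L) = 2264 - 1132*A (Y(A, L) = (-8 + 4*A)*(-283) = 2264 - 1132*A)
(-1602848 + Y(39 - 32, 1253)) - 1508428 = (-1602848 + (2264 - 1132*(39 - 32))) - 1508428 = (-1602848 + (2264 - 1132*7)) - 1508428 = (-1602848 + (2264 - 7924)) - 1508428 = (-1602848 - 5660) - 1508428 = -1608508 - 1508428 = -3116936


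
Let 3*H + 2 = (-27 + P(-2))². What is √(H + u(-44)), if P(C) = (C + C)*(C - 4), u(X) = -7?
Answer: I*√42/3 ≈ 2.1602*I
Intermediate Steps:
P(C) = 2*C*(-4 + C) (P(C) = (2*C)*(-4 + C) = 2*C*(-4 + C))
H = 7/3 (H = -⅔ + (-27 + 2*(-2)*(-4 - 2))²/3 = -⅔ + (-27 + 2*(-2)*(-6))²/3 = -⅔ + (-27 + 24)²/3 = -⅔ + (⅓)*(-3)² = -⅔ + (⅓)*9 = -⅔ + 3 = 7/3 ≈ 2.3333)
√(H + u(-44)) = √(7/3 - 7) = √(-14/3) = I*√42/3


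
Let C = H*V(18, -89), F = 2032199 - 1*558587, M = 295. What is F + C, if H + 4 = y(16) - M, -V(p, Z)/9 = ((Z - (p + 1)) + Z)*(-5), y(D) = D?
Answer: 3982407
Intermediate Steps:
F = 1473612 (F = 2032199 - 558587 = 1473612)
V(p, Z) = -45 - 45*p + 90*Z (V(p, Z) = -9*((Z - (p + 1)) + Z)*(-5) = -9*((Z - (1 + p)) + Z)*(-5) = -9*((Z + (-1 - p)) + Z)*(-5) = -9*((-1 + Z - p) + Z)*(-5) = -9*(-1 - p + 2*Z)*(-5) = -9*(5 - 10*Z + 5*p) = -45 - 45*p + 90*Z)
H = -283 (H = -4 + (16 - 1*295) = -4 + (16 - 295) = -4 - 279 = -283)
C = 2508795 (C = -283*(-45 - 45*18 + 90*(-89)) = -283*(-45 - 810 - 8010) = -283*(-8865) = 2508795)
F + C = 1473612 + 2508795 = 3982407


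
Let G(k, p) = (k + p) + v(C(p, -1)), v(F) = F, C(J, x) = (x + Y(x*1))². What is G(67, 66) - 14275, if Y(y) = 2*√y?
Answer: -14145 - 4*I ≈ -14145.0 - 4.0*I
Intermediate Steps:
C(J, x) = (x + 2*√x)² (C(J, x) = (x + 2*√(x*1))² = (x + 2*√x)²)
G(k, p) = k + p + (-1 + 2*I)² (G(k, p) = (k + p) + (-1 + 2*√(-1))² = (k + p) + (-1 + 2*I)² = k + p + (-1 + 2*I)²)
G(67, 66) - 14275 = (-3 + 67 + 66 - 4*I) - 14275 = (130 - 4*I) - 14275 = -14145 - 4*I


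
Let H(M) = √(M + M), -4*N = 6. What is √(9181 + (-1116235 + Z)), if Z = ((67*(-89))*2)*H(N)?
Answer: √(-1107054 - 11926*I*√3) ≈ 9.816 - 1052.2*I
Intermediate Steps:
N = -3/2 (N = -¼*6 = -3/2 ≈ -1.5000)
H(M) = √2*√M (H(M) = √(2*M) = √2*√M)
Z = -11926*I*√3 (Z = ((67*(-89))*2)*(√2*√(-3/2)) = (-5963*2)*(√2*(I*√6/2)) = -11926*I*√3 ≈ -20656.0*I)
√(9181 + (-1116235 + Z)) = √(9181 + (-1116235 - 11926*I*√3)) = √(-1107054 - 11926*I*√3)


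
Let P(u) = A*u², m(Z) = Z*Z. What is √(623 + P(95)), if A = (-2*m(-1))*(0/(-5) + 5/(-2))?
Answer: 2*√11437 ≈ 213.89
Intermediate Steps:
m(Z) = Z²
A = 5 (A = (-2*(-1)²)*(0/(-5) + 5/(-2)) = (-2*1)*(0*(-⅕) + 5*(-½)) = -2*(0 - 5/2) = -2*(-5/2) = 5)
P(u) = 5*u²
√(623 + P(95)) = √(623 + 5*95²) = √(623 + 5*9025) = √(623 + 45125) = √45748 = 2*√11437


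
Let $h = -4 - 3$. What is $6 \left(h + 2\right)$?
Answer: $-30$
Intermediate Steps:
$h = -7$ ($h = -4 - 3 = -7$)
$6 \left(h + 2\right) = 6 \left(-7 + 2\right) = 6 \left(-5\right) = -30$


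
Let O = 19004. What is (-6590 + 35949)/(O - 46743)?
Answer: -29359/27739 ≈ -1.0584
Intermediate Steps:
(-6590 + 35949)/(O - 46743) = (-6590 + 35949)/(19004 - 46743) = 29359/(-27739) = 29359*(-1/27739) = -29359/27739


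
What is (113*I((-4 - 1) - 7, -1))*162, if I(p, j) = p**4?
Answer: 379593216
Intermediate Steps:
(113*I((-4 - 1) - 7, -1))*162 = (113*((-4 - 1) - 7)**4)*162 = (113*(-5 - 7)**4)*162 = (113*(-12)**4)*162 = (113*20736)*162 = 2343168*162 = 379593216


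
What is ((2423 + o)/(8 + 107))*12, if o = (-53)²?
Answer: 62784/115 ≈ 545.95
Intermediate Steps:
o = 2809
((2423 + o)/(8 + 107))*12 = ((2423 + 2809)/(8 + 107))*12 = (5232/115)*12 = 62784/115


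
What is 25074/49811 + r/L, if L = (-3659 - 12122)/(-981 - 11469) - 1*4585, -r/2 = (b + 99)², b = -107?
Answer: 1510288527306/2842587698359 ≈ 0.53131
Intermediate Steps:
r = -128 (r = -2*(-107 + 99)² = -2*(-8)² = -2*64 = -128)
L = -57067469/12450 (L = -15781/(-12450) - 4585 = -15781*(-1/12450) - 4585 = 15781/12450 - 4585 = -57067469/12450 ≈ -4583.7)
25074/49811 + r/L = 25074/49811 - 128/(-57067469/12450) = 25074*(1/49811) - 128*(-12450/57067469) = 25074/49811 + 1593600/57067469 = 1510288527306/2842587698359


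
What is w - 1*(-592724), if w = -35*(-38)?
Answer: 594054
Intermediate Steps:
w = 1330
w - 1*(-592724) = 1330 - 1*(-592724) = 1330 + 592724 = 594054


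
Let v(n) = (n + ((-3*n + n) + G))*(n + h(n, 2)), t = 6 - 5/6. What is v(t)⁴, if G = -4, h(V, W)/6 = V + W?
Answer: 63832540433550625/1679616 ≈ 3.8004e+10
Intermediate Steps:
h(V, W) = 6*V + 6*W (h(V, W) = 6*(V + W) = 6*V + 6*W)
t = 31/6 (t = 6 - 5/6 = 6 - 1*⅚ = 6 - ⅚ = 31/6 ≈ 5.1667)
v(n) = (-4 - n)*(12 + 7*n) (v(n) = (n + ((-3*n + n) - 4))*(n + (6*n + 6*2)) = (n + (-2*n - 4))*(n + (6*n + 12)) = (n + (-4 - 2*n))*(n + (12 + 6*n)) = (-4 - n)*(12 + 7*n))
v(t)⁴ = (-48 - 40*31/6 - 7*(31/6)²)⁴ = (-48 - 620/3 - 7*961/36)⁴ = (-48 - 620/3 - 6727/36)⁴ = (-15895/36)⁴ = 63832540433550625/1679616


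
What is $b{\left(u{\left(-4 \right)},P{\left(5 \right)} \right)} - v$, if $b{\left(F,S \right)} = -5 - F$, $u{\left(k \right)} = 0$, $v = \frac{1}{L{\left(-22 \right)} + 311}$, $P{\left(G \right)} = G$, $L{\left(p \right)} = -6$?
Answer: $- \frac{1526}{305} \approx -5.0033$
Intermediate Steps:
$v = \frac{1}{305}$ ($v = \frac{1}{-6 + 311} = \frac{1}{305} \approx 0.0032787$)
$b{\left(u{\left(-4 \right)},P{\left(5 \right)} \right)} - v = \left(-5 - 0\right) - \frac{1}{305} = \left(-5 + 0\right) - \frac{1}{305} = -5 - \frac{1}{305} = - \frac{1526}{305}$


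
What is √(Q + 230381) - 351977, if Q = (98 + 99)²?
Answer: -351977 + 3*√29910 ≈ -3.5146e+5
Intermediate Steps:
Q = 38809 (Q = 197² = 38809)
√(Q + 230381) - 351977 = √(38809 + 230381) - 351977 = √269190 - 351977 = 3*√29910 - 351977 = -351977 + 3*√29910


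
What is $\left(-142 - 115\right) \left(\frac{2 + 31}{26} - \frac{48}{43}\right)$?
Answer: $- \frac{43947}{1118} \approx -39.309$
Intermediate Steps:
$\left(-142 - 115\right) \left(\frac{2 + 31}{26} - \frac{48}{43}\right) = - 257 \left(33 \cdot \frac{1}{26} - \frac{48}{43}\right) = - 257 \left(\frac{33}{26} - \frac{48}{43}\right) = \left(-257\right) \frac{171}{1118} = - \frac{43947}{1118}$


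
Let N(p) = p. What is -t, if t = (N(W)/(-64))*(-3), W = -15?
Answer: 45/64 ≈ 0.70313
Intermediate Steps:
t = -45/64 (t = -15/(-64)*(-3) = -15*(-1/64)*(-3) = (15/64)*(-3) = -45/64 ≈ -0.70313)
-t = -1*(-45/64) = 45/64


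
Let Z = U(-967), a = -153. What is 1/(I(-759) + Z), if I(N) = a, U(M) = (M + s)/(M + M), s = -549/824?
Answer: -1593616/243025891 ≈ -0.0065574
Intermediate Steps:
s = -549/824 (s = -549*1/824 = -549/824 ≈ -0.66626)
U(M) = (-549/824 + M)/(2*M) (U(M) = (M - 549/824)/(M + M) = (-549/824 + M)/((2*M)) = (-549/824 + M)*(1/(2*M)) = (-549/824 + M)/(2*M))
I(N) = -153
Z = 797357/1593616 (Z = (1/1648)*(-549 + 824*(-967))/(-967) = (1/1648)*(-1/967)*(-549 - 796808) = (1/1648)*(-1/967)*(-797357) = 797357/1593616 ≈ 0.50034)
1/(I(-759) + Z) = 1/(-153 + 797357/1593616) = 1/(-243025891/1593616) = -1593616/243025891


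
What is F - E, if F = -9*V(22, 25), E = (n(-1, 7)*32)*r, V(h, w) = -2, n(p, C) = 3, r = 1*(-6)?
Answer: 594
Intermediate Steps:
r = -6
E = -576 (E = (3*32)*(-6) = 96*(-6) = -576)
F = 18 (F = -9*(-2) = 18)
F - E = 18 - 1*(-576) = 18 + 576 = 594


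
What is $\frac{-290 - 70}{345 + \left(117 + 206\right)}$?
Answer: $- \frac{90}{167} \approx -0.53892$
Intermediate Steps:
$\frac{-290 - 70}{345 + \left(117 + 206\right)} = - \frac{360}{345 + 323} = - \frac{360}{668} = \left(-360\right) \frac{1}{668} = - \frac{90}{167}$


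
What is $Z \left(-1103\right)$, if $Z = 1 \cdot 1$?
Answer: $-1103$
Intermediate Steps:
$Z = 1$
$Z \left(-1103\right) = 1 \left(-1103\right) = -1103$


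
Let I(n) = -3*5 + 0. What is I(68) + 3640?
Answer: 3625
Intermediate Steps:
I(n) = -15 (I(n) = -15 + 0 = -15)
I(68) + 3640 = -15 + 3640 = 3625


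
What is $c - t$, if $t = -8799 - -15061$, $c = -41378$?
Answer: $-47640$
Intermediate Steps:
$t = 6262$ ($t = -8799 + 15061 = 6262$)
$c - t = -41378 - 6262 = -47640$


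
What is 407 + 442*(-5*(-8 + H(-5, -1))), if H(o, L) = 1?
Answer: 15877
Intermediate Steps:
407 + 442*(-5*(-8 + H(-5, -1))) = 407 + 442*(-5*(-8 + 1)) = 407 + 442*(-5*(-7)) = 407 + 442*35 = 407 + 15470 = 15877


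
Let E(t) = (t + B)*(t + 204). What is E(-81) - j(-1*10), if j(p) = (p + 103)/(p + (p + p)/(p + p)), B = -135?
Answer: -79673/3 ≈ -26558.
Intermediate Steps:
E(t) = (-135 + t)*(204 + t) (E(t) = (t - 135)*(t + 204) = (-135 + t)*(204 + t))
j(p) = (103 + p)/(1 + p) (j(p) = (103 + p)/(p + (2*p)/((2*p))) = (103 + p)/(p + (2*p)*(1/(2*p))) = (103 + p)/(p + 1) = (103 + p)/(1 + p))
E(-81) - j(-1*10) = (-27540 + (-81)² + 69*(-81)) - (103 - 1*10)/(1 - 1*10) = (-27540 + 6561 - 5589) - (103 - 10)/(1 - 10) = -26568 - 93/(-9) = -26568 - (-1)*93/9 = -26568 - 1*(-31/3) = -26568 + 31/3 = -79673/3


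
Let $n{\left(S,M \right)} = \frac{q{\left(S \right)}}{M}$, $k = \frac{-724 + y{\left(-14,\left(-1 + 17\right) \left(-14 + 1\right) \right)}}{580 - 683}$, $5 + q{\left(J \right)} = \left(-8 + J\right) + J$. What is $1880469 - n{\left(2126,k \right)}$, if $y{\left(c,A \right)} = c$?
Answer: $\frac{154149945}{82} \approx 1.8799 \cdot 10^{6}$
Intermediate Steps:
$q{\left(J \right)} = -13 + 2 J$ ($q{\left(J \right)} = -5 + \left(\left(-8 + J\right) + J\right) = -5 + \left(-8 + 2 J\right) = -13 + 2 J$)
$k = \frac{738}{103}$ ($k = \frac{-724 - 14}{580 - 683} = - \frac{738}{-103} = \left(-738\right) \left(- \frac{1}{103}\right) = \frac{738}{103} \approx 7.165$)
$n{\left(S,M \right)} = \frac{-13 + 2 S}{M}$
$1880469 - n{\left(2126,k \right)} = 1880469 - \frac{-13 + 2 \cdot 2126}{\frac{738}{103}} = 1880469 - \frac{103 \left(-13 + 4252\right)}{738} = 1880469 - \frac{103}{738} \cdot 4239 = 1880469 - \frac{48513}{82} = \frac{154149945}{82}$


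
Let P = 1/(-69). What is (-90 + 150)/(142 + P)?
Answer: 4140/9797 ≈ 0.42258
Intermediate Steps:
P = -1/69 ≈ -0.014493
(-90 + 150)/(142 + P) = (-90 + 150)/(142 - 1/69) = 60/(9797/69) = (69/9797)*60 = 4140/9797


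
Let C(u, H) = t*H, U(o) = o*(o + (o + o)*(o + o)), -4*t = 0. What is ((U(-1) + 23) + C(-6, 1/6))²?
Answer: 400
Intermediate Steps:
t = 0 (t = -¼*0 = 0)
U(o) = o*(o + 4*o²) (U(o) = o*(o + (2*o)*(2*o)) = o*(o + 4*o²))
C(u, H) = 0 (C(u, H) = 0*H = 0)
((U(-1) + 23) + C(-6, 1/6))² = (((-1)²*(1 + 4*(-1)) + 23) + 0)² = ((1*(1 - 4) + 23) + 0)² = ((1*(-3) + 23) + 0)² = ((-3 + 23) + 0)² = (20 + 0)² = 20² = 400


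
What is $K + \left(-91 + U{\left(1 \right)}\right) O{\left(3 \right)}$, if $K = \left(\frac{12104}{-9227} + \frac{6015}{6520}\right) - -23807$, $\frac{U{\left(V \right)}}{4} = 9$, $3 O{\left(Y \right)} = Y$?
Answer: $\frac{285779570481}{12032008} \approx 23752.0$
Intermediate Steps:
$O{\left(Y \right)} = \frac{Y}{3}$
$U{\left(V \right)} = 36$ ($U{\left(V \right)} = 4 \cdot 9 = 36$)
$K = \frac{286441330921}{12032008}$ ($K = \left(12104 \left(- \frac{1}{9227}\right) + 6015 \cdot \frac{1}{6520}\right) + 23807 = \left(- \frac{12104}{9227} + \frac{1203}{1304}\right) + 23807 = - \frac{4683535}{12032008} + 23807 = \frac{286441330921}{12032008} \approx 23807.0$)
$K + \left(-91 + U{\left(1 \right)}\right) O{\left(3 \right)} = \frac{286441330921}{12032008} + \left(-91 + 36\right) \frac{1}{3} \cdot 3 = \frac{286441330921}{12032008} - 55 = \frac{285779570481}{12032008}$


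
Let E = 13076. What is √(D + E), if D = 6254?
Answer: √19330 ≈ 139.03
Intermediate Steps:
√(D + E) = √(6254 + 13076) = √19330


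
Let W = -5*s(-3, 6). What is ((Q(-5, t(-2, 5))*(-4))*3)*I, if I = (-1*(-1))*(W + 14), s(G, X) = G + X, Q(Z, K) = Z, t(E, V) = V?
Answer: -60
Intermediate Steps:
W = -15 (W = -5*(-3 + 6) = -5*3 = -15)
I = -1 (I = (-1*(-1))*(-15 + 14) = 1*(-1) = -1)
((Q(-5, t(-2, 5))*(-4))*3)*I = (-5*(-4)*3)*(-1) = (20*3)*(-1) = 60*(-1) = -60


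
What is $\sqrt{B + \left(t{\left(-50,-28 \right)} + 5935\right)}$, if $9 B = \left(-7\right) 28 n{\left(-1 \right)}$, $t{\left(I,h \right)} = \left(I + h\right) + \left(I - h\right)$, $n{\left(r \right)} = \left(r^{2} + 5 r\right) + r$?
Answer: $\frac{\sqrt{53495}}{3} \approx 77.097$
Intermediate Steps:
$n{\left(r \right)} = r^{2} + 6 r$
$t{\left(I,h \right)} = 2 I$
$B = \frac{980}{9}$ ($B = \frac{\left(-7\right) 28 \left(- (6 - 1)\right)}{9} = \frac{\left(-196\right) \left(\left(-1\right) 5\right)}{9} = \frac{\left(-196\right) \left(-5\right)}{9} = \frac{1}{9} \cdot 980 = \frac{980}{9} \approx 108.89$)
$\sqrt{B + \left(t{\left(-50,-28 \right)} + 5935\right)} = \sqrt{\frac{980}{9} + \left(2 \left(-50\right) + 5935\right)} = \sqrt{\frac{980}{9} + \left(-100 + 5935\right)} = \sqrt{\frac{980}{9} + 5835} = \sqrt{\frac{53495}{9}} = \frac{\sqrt{53495}}{3}$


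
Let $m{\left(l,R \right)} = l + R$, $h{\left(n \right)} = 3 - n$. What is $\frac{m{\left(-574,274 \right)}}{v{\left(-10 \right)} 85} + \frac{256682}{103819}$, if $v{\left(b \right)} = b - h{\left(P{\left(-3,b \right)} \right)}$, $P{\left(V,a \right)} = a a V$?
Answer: $\frac{80707886}{32495347} \approx 2.4837$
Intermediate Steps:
$P{\left(V,a \right)} = V a^{2}$ ($P{\left(V,a \right)} = a^{2} V = V a^{2}$)
$v{\left(b \right)} = -3 + b - 3 b^{2}$ ($v{\left(b \right)} = b - \left(3 - - 3 b^{2}\right) = b - \left(3 + 3 b^{2}\right) = -3 + b - 3 b^{2}$)
$m{\left(l,R \right)} = R + l$
$\frac{m{\left(-574,274 \right)}}{v{\left(-10 \right)} 85} + \frac{256682}{103819} = \frac{274 - 574}{\left(-3 - 10 - 3 \left(-10\right)^{2}\right) 85} + \frac{256682}{103819} = - \frac{300}{\left(-3 - 10 - 300\right) 85} + 256682 \cdot \frac{1}{103819} = - \frac{300}{\left(-3 - 10 - 300\right) 85} + \frac{256682}{103819} = - \frac{300}{\left(-313\right) 85} + \frac{256682}{103819} = - \frac{300}{-26605} + \frac{256682}{103819} = \left(-300\right) \left(- \frac{1}{26605}\right) + \frac{256682}{103819} = \frac{60}{5321} + \frac{256682}{103819} = \frac{80707886}{32495347}$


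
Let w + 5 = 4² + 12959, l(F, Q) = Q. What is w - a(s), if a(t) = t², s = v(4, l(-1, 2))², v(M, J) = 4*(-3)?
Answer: -7766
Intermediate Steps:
v(M, J) = -12
w = 12970 (w = -5 + (4² + 12959) = -5 + (16 + 12959) = -5 + 12975 = 12970)
s = 144 (s = (-12)² = 144)
w - a(s) = 12970 - 1*144² = 12970 - 1*20736 = 12970 - 20736 = -7766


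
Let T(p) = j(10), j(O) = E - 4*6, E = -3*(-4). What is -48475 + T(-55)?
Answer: -48487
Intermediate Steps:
E = 12
j(O) = -12 (j(O) = 12 - 4*6 = 12 - 24 = -12)
T(p) = -12
-48475 + T(-55) = -48475 - 12 = -48487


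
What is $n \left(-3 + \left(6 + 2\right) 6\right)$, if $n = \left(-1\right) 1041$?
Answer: $-46845$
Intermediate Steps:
$n = -1041$
$n \left(-3 + \left(6 + 2\right) 6\right) = - 1041 \left(-3 + \left(6 + 2\right) 6\right) = - 1041 \left(-3 + 8 \cdot 6\right) = - 1041 \left(-3 + 48\right) = \left(-1041\right) 45 = -46845$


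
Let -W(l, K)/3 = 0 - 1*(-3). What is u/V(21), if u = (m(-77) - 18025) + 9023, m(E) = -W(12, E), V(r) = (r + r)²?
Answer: -8993/1764 ≈ -5.0981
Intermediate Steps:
W(l, K) = -9 (W(l, K) = -3*(0 - 1*(-3)) = -3*(0 + 3) = -3*3 = -9)
V(r) = 4*r² (V(r) = (2*r)² = 4*r²)
m(E) = 9 (m(E) = -1*(-9) = 9)
u = -8993 (u = (9 - 18025) + 9023 = -18016 + 9023 = -8993)
u/V(21) = -8993/(4*21²) = -8993/(4*441) = -8993/1764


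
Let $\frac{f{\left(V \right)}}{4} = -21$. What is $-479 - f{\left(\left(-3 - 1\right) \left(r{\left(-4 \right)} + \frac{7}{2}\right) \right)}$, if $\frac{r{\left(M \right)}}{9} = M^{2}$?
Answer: $-395$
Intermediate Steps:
$r{\left(M \right)} = 9 M^{2}$
$f{\left(V \right)} = -84$ ($f{\left(V \right)} = 4 \left(-21\right) = -84$)
$-479 - f{\left(\left(-3 - 1\right) \left(r{\left(-4 \right)} + \frac{7}{2}\right) \right)} = -479 - -84 = -479 + 84 = -395$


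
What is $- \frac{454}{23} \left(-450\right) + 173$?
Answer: $\frac{208279}{23} \approx 9055.6$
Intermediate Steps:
$- \frac{454}{23} \left(-450\right) + 173 = \left(-454\right) \frac{1}{23} \left(-450\right) + 173 = \left(- \frac{454}{23}\right) \left(-450\right) + 173 = \frac{204300}{23} + 173 = \frac{208279}{23}$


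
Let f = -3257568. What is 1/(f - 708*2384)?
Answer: -1/4945440 ≈ -2.0221e-7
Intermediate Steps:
1/(f - 708*2384) = 1/(-3257568 - 708*2384) = 1/(-3257568 - 1687872) = 1/(-4945440) = -1/4945440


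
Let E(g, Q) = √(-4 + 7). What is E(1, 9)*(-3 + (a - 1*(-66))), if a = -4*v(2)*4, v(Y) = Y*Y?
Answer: -√3 ≈ -1.7320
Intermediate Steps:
v(Y) = Y²
a = -64 (a = -4*2²*4 = -4*4*4 = -16*4 = -64)
E(g, Q) = √3
E(1, 9)*(-3 + (a - 1*(-66))) = √3*(-3 + (-64 - 1*(-66))) = √3*(-3 + (-64 + 66)) = √3*(-3 + 2) = √3*(-1) = -√3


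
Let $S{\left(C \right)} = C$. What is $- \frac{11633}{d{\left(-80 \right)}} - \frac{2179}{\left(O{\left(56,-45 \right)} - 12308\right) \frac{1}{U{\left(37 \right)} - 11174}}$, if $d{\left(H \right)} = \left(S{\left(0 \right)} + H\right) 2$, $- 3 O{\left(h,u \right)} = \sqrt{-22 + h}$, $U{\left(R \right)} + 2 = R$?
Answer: $- \frac{12185969074601}{6415914080} + \frac{72815643 \sqrt{34}}{1363381742} \approx -1899.0$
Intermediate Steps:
$U{\left(R \right)} = -2 + R$
$O{\left(h,u \right)} = - \frac{\sqrt{-22 + h}}{3}$
$d{\left(H \right)} = 2 H$ ($d{\left(H \right)} = \left(0 + H\right) 2 = H 2 = 2 H$)
$- \frac{11633}{d{\left(-80 \right)}} - \frac{2179}{\left(O{\left(56,-45 \right)} - 12308\right) \frac{1}{U{\left(37 \right)} - 11174}} = - \frac{11633}{2 \left(-80\right)} - \frac{2179}{\left(- \frac{\sqrt{-22 + 56}}{3} - 12308\right) \frac{1}{\left(-2 + 37\right) - 11174}} = - \frac{11633}{-160} - \frac{2179}{\left(- \frac{\sqrt{34}}{3} - 12308\right) \frac{1}{35 - 11174}} = \left(-11633\right) \left(- \frac{1}{160}\right) - \frac{2179}{\left(-12308 - \frac{\sqrt{34}}{3}\right) \frac{1}{-11139}} = \frac{11633}{160} - \frac{2179}{\left(-12308 - \frac{\sqrt{34}}{3}\right) \left(- \frac{1}{11139}\right)} = \frac{11633}{160} - \frac{2179}{\frac{12308}{11139} + \frac{\sqrt{34}}{33417}}$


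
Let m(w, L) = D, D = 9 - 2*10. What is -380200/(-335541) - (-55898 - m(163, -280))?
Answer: 18752760067/335541 ≈ 55888.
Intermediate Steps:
D = -11 (D = 9 - 20 = -11)
m(w, L) = -11
-380200/(-335541) - (-55898 - m(163, -280)) = -380200/(-335541) - (-55898 - 1*(-11)) = -380200*(-1/335541) - (-55898 + 11) = 380200/335541 - 1*(-55887) = 380200/335541 + 55887 = 18752760067/335541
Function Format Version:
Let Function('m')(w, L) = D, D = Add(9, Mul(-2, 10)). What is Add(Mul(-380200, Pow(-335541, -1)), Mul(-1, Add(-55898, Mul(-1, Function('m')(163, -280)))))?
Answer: Rational(18752760067, 335541) ≈ 55888.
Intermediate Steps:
D = -11 (D = Add(9, -20) = -11)
Function('m')(w, L) = -11
Add(Mul(-380200, Pow(-335541, -1)), Mul(-1, Add(-55898, Mul(-1, Function('m')(163, -280))))) = Add(Mul(-380200, Pow(-335541, -1)), Mul(-1, Add(-55898, Mul(-1, -11)))) = Add(Mul(-380200, Rational(-1, 335541)), Mul(-1, Add(-55898, 11))) = Add(Rational(380200, 335541), Mul(-1, -55887)) = Add(Rational(380200, 335541), 55887) = Rational(18752760067, 335541)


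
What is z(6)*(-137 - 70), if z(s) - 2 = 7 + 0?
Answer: -1863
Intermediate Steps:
z(s) = 9 (z(s) = 2 + (7 + 0) = 2 + 7 = 9)
z(6)*(-137 - 70) = 9*(-137 - 70) = 9*(-207) = -1863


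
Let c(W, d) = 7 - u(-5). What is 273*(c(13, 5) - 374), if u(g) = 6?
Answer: -101829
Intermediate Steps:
c(W, d) = 1 (c(W, d) = 7 - 1*6 = 7 - 6 = 1)
273*(c(13, 5) - 374) = 273*(1 - 374) = 273*(-373) = -101829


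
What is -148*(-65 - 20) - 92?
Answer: 12488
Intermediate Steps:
-148*(-65 - 20) - 92 = -148*(-85) - 92 = 12580 - 92 = 12488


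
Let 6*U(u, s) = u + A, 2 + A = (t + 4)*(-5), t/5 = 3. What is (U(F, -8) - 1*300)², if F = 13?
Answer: 98596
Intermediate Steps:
t = 15 (t = 5*3 = 15)
A = -97 (A = -2 + (15 + 4)*(-5) = -2 + 19*(-5) = -2 - 95 = -97)
U(u, s) = -97/6 + u/6 (U(u, s) = (u - 97)/6 = (-97 + u)/6 = -97/6 + u/6)
(U(F, -8) - 1*300)² = ((-97/6 + (⅙)*13) - 1*300)² = ((-97/6 + 13/6) - 300)² = (-14 - 300)² = (-314)² = 98596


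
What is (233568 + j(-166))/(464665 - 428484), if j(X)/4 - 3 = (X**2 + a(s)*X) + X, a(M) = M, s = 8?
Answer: 337828/36181 ≈ 9.3372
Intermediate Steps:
j(X) = 12 + 4*X**2 + 36*X (j(X) = 12 + 4*((X**2 + 8*X) + X) = 12 + 4*(X**2 + 9*X) = 12 + (4*X**2 + 36*X) = 12 + 4*X**2 + 36*X)
(233568 + j(-166))/(464665 - 428484) = (233568 + (12 + 4*(-166)**2 + 36*(-166)))/(464665 - 428484) = (233568 + (12 + 4*27556 - 5976))/36181 = (233568 + (12 + 110224 - 5976))*(1/36181) = (233568 + 104260)*(1/36181) = 337828*(1/36181) = 337828/36181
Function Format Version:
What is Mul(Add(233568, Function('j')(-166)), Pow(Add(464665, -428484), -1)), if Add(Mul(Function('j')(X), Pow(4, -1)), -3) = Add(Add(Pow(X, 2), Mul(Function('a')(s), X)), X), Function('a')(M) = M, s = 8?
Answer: Rational(337828, 36181) ≈ 9.3372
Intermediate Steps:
Function('j')(X) = Add(12, Mul(4, Pow(X, 2)), Mul(36, X)) (Function('j')(X) = Add(12, Mul(4, Add(Add(Pow(X, 2), Mul(8, X)), X))) = Add(12, Mul(4, Add(Pow(X, 2), Mul(9, X)))) = Add(12, Add(Mul(4, Pow(X, 2)), Mul(36, X))) = Add(12, Mul(4, Pow(X, 2)), Mul(36, X)))
Mul(Add(233568, Function('j')(-166)), Pow(Add(464665, -428484), -1)) = Mul(Add(233568, Add(12, Mul(4, Pow(-166, 2)), Mul(36, -166))), Pow(Add(464665, -428484), -1)) = Mul(Add(233568, Add(12, Mul(4, 27556), -5976)), Pow(36181, -1)) = Mul(Add(233568, Add(12, 110224, -5976)), Rational(1, 36181)) = Mul(Add(233568, 104260), Rational(1, 36181)) = Mul(337828, Rational(1, 36181)) = Rational(337828, 36181)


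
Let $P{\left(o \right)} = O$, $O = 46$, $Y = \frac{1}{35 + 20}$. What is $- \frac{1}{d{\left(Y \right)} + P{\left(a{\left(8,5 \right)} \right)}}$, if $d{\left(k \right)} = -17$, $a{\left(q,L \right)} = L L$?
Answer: $- \frac{1}{29} \approx -0.034483$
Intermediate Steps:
$Y = \frac{1}{55} \approx 0.018182$
$a{\left(q,L \right)} = L^{2}$
$P{\left(o \right)} = 46$
$- \frac{1}{d{\left(Y \right)} + P{\left(a{\left(8,5 \right)} \right)}} = - \frac{1}{-17 + 46} = - \frac{1}{29}$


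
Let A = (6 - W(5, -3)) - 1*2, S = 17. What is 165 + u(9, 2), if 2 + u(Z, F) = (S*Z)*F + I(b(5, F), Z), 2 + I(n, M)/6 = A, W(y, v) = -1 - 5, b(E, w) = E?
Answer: 517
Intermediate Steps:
W(y, v) = -6
A = 10 (A = (6 - 1*(-6)) - 1*2 = (6 + 6) - 2 = 12 - 2 = 10)
I(n, M) = 48 (I(n, M) = -12 + 6*10 = -12 + 60 = 48)
u(Z, F) = 46 + 17*F*Z (u(Z, F) = -2 + ((17*Z)*F + 48) = -2 + (17*F*Z + 48) = -2 + (48 + 17*F*Z) = 46 + 17*F*Z)
165 + u(9, 2) = 165 + (46 + 17*2*9) = 165 + (46 + 306) = 165 + 352 = 517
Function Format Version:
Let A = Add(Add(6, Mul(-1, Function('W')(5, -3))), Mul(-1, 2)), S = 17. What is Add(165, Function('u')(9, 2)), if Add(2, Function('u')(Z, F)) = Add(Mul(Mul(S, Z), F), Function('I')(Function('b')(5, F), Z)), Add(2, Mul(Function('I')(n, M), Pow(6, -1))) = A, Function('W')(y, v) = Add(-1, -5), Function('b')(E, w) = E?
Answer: 517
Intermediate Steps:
Function('W')(y, v) = -6
A = 10 (A = Add(Add(6, Mul(-1, -6)), Mul(-1, 2)) = Add(Add(6, 6), -2) = Add(12, -2) = 10)
Function('I')(n, M) = 48 (Function('I')(n, M) = Add(-12, Mul(6, 10)) = Add(-12, 60) = 48)
Function('u')(Z, F) = Add(46, Mul(17, F, Z)) (Function('u')(Z, F) = Add(-2, Add(Mul(Mul(17, Z), F), 48)) = Add(-2, Add(Mul(17, F, Z), 48)) = Add(-2, Add(48, Mul(17, F, Z))) = Add(46, Mul(17, F, Z)))
Add(165, Function('u')(9, 2)) = Add(165, Add(46, Mul(17, 2, 9))) = Add(165, Add(46, 306)) = Add(165, 352) = 517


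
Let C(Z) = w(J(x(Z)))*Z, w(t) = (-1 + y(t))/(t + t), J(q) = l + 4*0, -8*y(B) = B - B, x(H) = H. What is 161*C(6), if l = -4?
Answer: 483/4 ≈ 120.75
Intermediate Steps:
y(B) = 0 (y(B) = -(B - B)/8 = -⅛*0 = 0)
J(q) = -4 (J(q) = -4 + 4*0 = -4 + 0 = -4)
w(t) = -1/(2*t) (w(t) = (-1 + 0)/(t + t) = -1/(2*t))
C(Z) = Z/8 (C(Z) = (-½/(-4))*Z = (-½*(-¼))*Z = Z/8)
161*C(6) = 161*((⅛)*6) = 161*(¾) = 483/4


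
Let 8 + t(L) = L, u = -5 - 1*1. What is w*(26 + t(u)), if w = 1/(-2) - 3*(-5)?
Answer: 174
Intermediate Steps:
w = 29/2 (w = -1/2 + 15 = 29/2 ≈ 14.500)
u = -6 (u = -5 - 1 = -6)
t(L) = -8 + L
w*(26 + t(u)) = 29*(26 + (-8 - 6))/2 = 29*(26 - 14)/2 = (29/2)*12 = 174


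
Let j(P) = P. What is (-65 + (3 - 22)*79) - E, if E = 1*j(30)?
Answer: -1596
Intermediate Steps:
E = 30 (E = 1*30 = 30)
(-65 + (3 - 22)*79) - E = (-65 + (3 - 22)*79) - 1*30 = (-65 - 19*79) - 30 = (-65 - 1501) - 30 = -1566 - 30 = -1596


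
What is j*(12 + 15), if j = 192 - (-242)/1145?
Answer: 5942214/1145 ≈ 5189.7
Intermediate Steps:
j = 220082/1145 (j = 192 - (-242)/1145 = 192 - 1*(-242/1145) = 192 + 242/1145 = 220082/1145 ≈ 192.21)
j*(12 + 15) = 220082*(12 + 15)/1145 = (220082/1145)*27 = 5942214/1145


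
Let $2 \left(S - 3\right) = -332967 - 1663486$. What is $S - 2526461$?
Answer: $- \frac{7049369}{2} \approx -3.5247 \cdot 10^{6}$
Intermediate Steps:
$S = - \frac{1996447}{2}$ ($S = 3 + \frac{-332967 - 1663486}{2} = 3 + \frac{1}{2} \left(-1996453\right) = 3 - \frac{1996453}{2} = - \frac{1996447}{2} \approx -9.9822 \cdot 10^{5}$)
$S - 2526461 = - \frac{1996447}{2} - 2526461 = - \frac{7049369}{2}$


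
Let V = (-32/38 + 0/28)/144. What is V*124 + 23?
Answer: 3809/171 ≈ 22.275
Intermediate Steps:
V = -1/171 (V = (-32*1/38 + 0*(1/28))*(1/144) = (-16/19 + 0)*(1/144) = -16/19*1/144 = -1/171 ≈ -0.0058480)
V*124 + 23 = -1/171*124 + 23 = -124/171 + 23 = 3809/171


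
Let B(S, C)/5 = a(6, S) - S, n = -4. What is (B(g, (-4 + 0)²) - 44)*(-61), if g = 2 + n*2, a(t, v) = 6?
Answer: -976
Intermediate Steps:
g = -6 (g = 2 - 4*2 = 2 - 8 = -6)
B(S, C) = 30 - 5*S (B(S, C) = 5*(6 - S) = 30 - 5*S)
(B(g, (-4 + 0)²) - 44)*(-61) = ((30 - 5*(-6)) - 44)*(-61) = ((30 + 30) - 44)*(-61) = (60 - 44)*(-61) = 16*(-61) = -976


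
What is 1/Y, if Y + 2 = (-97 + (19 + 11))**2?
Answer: 1/4487 ≈ 0.00022287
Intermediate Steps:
Y = 4487 (Y = -2 + (-97 + (19 + 11))**2 = -2 + (-97 + 30)**2 = -2 + (-67)**2 = -2 + 4489 = 4487)
1/Y = 1/4487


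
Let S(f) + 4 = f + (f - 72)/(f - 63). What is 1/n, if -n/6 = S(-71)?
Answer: 67/29721 ≈ 0.0022543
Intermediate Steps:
S(f) = -4 + f + (-72 + f)/(-63 + f) (S(f) = -4 + (f + (f - 72)/(f - 63)) = -4 + (f + (-72 + f)/(-63 + f)) = -4 + f + (-72 + f)/(-63 + f))
n = 29721/67 (n = -6*(180 + (-71)**2 - 66*(-71))/(-63 - 71) = -6*(180 + 5041 + 4686)/(-134) = -(-3)*9907/67 = -6*(-9907/134) = 29721/67 ≈ 443.60)
1/n = 1/(29721/67) = 67/29721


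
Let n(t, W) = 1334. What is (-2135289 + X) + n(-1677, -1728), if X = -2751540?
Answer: -4885495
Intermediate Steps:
(-2135289 + X) + n(-1677, -1728) = (-2135289 - 2751540) + 1334 = -4886829 + 1334 = -4885495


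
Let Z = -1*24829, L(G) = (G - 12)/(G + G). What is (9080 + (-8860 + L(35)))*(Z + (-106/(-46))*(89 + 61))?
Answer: -8684953491/1610 ≈ -5.3944e+6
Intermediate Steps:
L(G) = (-12 + G)/(2*G) (L(G) = (-12 + G)/((2*G)) = (-12 + G)*(1/(2*G)) = (-12 + G)/(2*G))
Z = -24829
(9080 + (-8860 + L(35)))*(Z + (-106/(-46))*(89 + 61)) = (9080 + (-8860 + (½)*(-12 + 35)/35))*(-24829 + (-106/(-46))*(89 + 61)) = (9080 + (-8860 + (½)*(1/35)*23))*(-24829 - 106*(-1/46)*150) = (9080 + (-8860 + 23/70))*(-24829 + (53/23)*150) = (9080 - 620177/70)*(-24829 + 7950/23) = (15423/70)*(-563117/23) = -8684953491/1610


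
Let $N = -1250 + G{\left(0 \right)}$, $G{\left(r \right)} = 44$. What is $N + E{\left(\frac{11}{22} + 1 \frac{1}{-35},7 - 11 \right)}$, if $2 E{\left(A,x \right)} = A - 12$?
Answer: $- \frac{169647}{140} \approx -1211.8$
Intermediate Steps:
$E{\left(A,x \right)} = -6 + \frac{A}{2}$ ($E{\left(A,x \right)} = \frac{A - 12}{2} = \frac{-12 + A}{2} = -6 + \frac{A}{2}$)
$N = -1206$ ($N = -1250 + 44 = -1206$)
$N + E{\left(\frac{11}{22} + 1 \frac{1}{-35},7 - 11 \right)} = -1206 - \left(6 - \frac{\frac{11}{22} + 1 \frac{1}{-35}}{2}\right) = -1206 - \left(6 - \frac{11 \cdot \frac{1}{22} + 1 \left(- \frac{1}{35}\right)}{2}\right) = -1206 - \left(6 - \frac{\frac{1}{2} - \frac{1}{35}}{2}\right) = -1206 + \left(-6 + \frac{1}{2} \cdot \frac{33}{70}\right) = -1206 + \left(-6 + \frac{33}{140}\right) = -1206 - \frac{807}{140} = - \frac{169647}{140}$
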